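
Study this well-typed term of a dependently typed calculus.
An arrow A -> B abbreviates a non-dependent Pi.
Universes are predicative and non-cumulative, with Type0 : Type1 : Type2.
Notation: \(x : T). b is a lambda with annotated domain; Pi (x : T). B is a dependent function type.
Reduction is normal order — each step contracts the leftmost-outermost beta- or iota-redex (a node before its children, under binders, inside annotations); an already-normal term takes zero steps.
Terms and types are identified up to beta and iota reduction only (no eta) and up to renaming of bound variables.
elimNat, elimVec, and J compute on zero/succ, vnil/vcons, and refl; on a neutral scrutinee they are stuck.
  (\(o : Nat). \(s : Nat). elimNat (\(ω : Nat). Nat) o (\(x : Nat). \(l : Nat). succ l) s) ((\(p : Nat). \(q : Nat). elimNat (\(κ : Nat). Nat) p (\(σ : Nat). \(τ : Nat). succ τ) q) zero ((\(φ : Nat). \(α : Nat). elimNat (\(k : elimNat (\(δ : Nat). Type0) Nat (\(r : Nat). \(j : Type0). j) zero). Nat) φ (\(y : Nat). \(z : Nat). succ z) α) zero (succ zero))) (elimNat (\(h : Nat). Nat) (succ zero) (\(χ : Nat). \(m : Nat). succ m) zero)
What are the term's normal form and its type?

reduced normal form:
  succ (succ zero)
type:
  Nat
observation: the leftmost-outermost redex is a beta-redex, and normalization takes 19 steps.


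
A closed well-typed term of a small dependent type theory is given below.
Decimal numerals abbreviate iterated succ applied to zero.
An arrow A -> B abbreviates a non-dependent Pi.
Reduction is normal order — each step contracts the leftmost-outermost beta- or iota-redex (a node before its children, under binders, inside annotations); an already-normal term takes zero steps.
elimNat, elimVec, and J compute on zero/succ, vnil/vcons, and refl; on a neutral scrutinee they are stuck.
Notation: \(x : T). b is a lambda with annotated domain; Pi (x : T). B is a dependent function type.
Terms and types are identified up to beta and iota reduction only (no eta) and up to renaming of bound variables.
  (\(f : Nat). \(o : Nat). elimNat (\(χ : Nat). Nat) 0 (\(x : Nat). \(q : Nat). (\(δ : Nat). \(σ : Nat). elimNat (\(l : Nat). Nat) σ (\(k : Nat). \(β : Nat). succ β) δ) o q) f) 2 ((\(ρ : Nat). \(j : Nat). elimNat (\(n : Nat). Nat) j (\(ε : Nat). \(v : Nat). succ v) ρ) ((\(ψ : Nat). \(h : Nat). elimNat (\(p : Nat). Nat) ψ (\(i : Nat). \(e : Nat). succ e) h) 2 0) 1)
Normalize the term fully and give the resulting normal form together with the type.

reduced normal form:
  6
inferred type:
  Nat
observation: the term reaches its normal form after 57 normal-order steps.


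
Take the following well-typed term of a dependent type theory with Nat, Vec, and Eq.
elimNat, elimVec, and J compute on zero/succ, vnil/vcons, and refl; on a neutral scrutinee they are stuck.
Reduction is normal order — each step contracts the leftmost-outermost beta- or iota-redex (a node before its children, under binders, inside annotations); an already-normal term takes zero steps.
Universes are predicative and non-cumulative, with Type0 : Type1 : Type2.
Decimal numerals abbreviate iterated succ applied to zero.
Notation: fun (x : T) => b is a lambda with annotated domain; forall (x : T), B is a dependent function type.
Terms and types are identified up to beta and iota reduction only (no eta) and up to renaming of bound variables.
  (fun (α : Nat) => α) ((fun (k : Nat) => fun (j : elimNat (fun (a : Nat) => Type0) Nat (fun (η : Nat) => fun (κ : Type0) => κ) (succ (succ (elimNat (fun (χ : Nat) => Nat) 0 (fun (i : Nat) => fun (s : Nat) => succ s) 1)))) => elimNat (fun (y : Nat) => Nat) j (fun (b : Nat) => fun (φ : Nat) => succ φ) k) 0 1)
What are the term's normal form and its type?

normal form:
  1
inferred type:
  Nat
observation: the term reaches its normal form after 4 normal-order steps.


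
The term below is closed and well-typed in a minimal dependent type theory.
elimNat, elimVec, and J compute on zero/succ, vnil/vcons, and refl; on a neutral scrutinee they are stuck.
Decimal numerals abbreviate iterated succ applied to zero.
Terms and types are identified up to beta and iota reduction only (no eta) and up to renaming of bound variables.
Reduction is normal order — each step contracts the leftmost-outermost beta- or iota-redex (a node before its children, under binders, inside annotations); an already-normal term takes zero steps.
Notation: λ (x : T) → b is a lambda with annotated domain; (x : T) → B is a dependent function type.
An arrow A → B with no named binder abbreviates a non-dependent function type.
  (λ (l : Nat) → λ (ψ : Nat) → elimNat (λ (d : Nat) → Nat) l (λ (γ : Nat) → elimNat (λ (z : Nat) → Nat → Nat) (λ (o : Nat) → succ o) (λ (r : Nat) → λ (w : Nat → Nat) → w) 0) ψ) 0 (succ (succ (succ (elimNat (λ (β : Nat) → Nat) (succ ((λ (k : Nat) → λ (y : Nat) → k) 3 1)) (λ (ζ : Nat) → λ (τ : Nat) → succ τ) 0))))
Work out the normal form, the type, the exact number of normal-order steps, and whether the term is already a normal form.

reduced normal form:
  7
the term's type:
  Nat
reduction steps (normal order): 31
already normal: no
first redex: a beta-redex


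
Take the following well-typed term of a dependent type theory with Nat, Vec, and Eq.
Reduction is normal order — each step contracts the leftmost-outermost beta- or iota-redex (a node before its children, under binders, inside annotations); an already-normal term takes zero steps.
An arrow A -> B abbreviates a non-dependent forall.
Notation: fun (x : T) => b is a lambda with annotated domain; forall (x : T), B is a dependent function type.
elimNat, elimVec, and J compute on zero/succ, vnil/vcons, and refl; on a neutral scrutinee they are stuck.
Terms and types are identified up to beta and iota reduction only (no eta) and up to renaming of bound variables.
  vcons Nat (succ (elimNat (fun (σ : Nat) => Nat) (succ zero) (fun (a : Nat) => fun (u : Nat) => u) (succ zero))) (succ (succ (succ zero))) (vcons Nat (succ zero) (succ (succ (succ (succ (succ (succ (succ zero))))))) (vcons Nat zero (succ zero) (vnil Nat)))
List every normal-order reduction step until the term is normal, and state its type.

reduction (normal order):
  vcons Nat (succ (elimNat (fun (σ : Nat) => Nat) (succ zero) (fun (a : Nat) => fun (u : Nat) => u) (succ zero))) (succ (succ (succ zero))) (vcons Nat (succ zero) (succ (succ (succ (succ (succ (succ (succ zero))))))) (vcons Nat zero (succ zero) (vnil Nat)))
  ~> vcons Nat (succ ((fun (σ : Nat) => fun (a : Nat) => a) zero (elimNat (fun (u : Nat) => Nat) (succ zero) (fun (o : Nat) => fun (ε : Nat) => ε) zero))) (succ (succ (succ zero))) (vcons Nat (succ zero) (succ (succ (succ (succ (succ (succ (succ zero))))))) (vcons Nat zero (succ zero) (vnil Nat)))
  ~> vcons Nat (succ ((fun (σ : Nat) => σ) (elimNat (fun (a : Nat) => Nat) (succ zero) (fun (u : Nat) => fun (o : Nat) => o) zero))) (succ (succ (succ zero))) (vcons Nat (succ zero) (succ (succ (succ (succ (succ (succ (succ zero))))))) (vcons Nat zero (succ zero) (vnil Nat)))
  ~> vcons Nat (succ (elimNat (fun (σ : Nat) => Nat) (succ zero) (fun (a : Nat) => fun (u : Nat) => u) zero)) (succ (succ (succ zero))) (vcons Nat (succ zero) (succ (succ (succ (succ (succ (succ (succ zero))))))) (vcons Nat zero (succ zero) (vnil Nat)))
  ~> vcons Nat (succ (succ zero)) (succ (succ (succ zero))) (vcons Nat (succ zero) (succ (succ (succ (succ (succ (succ (succ zero))))))) (vcons Nat zero (succ zero) (vnil Nat)))
inferred type:
  Vec Nat (succ (succ (succ zero)))


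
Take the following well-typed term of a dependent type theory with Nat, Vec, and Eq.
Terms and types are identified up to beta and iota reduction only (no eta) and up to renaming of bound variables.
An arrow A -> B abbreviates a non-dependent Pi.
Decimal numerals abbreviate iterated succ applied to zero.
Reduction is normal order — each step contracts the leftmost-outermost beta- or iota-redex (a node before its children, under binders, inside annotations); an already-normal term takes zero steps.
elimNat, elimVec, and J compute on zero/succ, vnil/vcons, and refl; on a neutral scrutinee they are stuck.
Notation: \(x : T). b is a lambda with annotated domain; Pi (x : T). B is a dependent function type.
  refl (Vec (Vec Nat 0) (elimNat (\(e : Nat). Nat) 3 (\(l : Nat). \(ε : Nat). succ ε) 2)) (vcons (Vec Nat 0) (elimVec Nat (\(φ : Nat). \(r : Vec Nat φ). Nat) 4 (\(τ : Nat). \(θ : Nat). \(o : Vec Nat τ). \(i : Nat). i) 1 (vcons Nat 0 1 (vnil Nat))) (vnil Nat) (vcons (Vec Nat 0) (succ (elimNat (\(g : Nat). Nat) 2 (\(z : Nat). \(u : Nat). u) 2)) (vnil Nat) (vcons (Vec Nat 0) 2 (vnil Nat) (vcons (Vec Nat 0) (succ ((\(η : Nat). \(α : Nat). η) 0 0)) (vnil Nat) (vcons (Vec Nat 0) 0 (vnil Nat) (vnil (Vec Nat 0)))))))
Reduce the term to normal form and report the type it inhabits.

reduced normal form:
  refl (Vec (Vec Nat 0) 5) (vcons (Vec Nat 0) 4 (vnil Nat) (vcons (Vec Nat 0) 3 (vnil Nat) (vcons (Vec Nat 0) 2 (vnil Nat) (vcons (Vec Nat 0) 1 (vnil Nat) (vcons (Vec Nat 0) 0 (vnil Nat) (vnil (Vec Nat 0)))))))
type:
  Eq (Vec (Vec Nat 0) 5) (vcons (Vec Nat 0) 4 (vnil Nat) (vcons (Vec Nat 0) 3 (vnil Nat) (vcons (Vec Nat 0) 2 (vnil Nat) (vcons (Vec Nat 0) 1 (vnil Nat) (vcons (Vec Nat 0) 0 (vnil Nat) (vnil (Vec Nat 0))))))) (vcons (Vec Nat 0) 4 (vnil Nat) (vcons (Vec Nat 0) 3 (vnil Nat) (vcons (Vec Nat 0) 2 (vnil Nat) (vcons (Vec Nat 0) 1 (vnil Nat) (vcons (Vec Nat 0) 0 (vnil Nat) (vnil (Vec Nat 0)))))))
observation: reduction starts at an elimNat iota-redex, and 22 normal-order steps reach the normal form.


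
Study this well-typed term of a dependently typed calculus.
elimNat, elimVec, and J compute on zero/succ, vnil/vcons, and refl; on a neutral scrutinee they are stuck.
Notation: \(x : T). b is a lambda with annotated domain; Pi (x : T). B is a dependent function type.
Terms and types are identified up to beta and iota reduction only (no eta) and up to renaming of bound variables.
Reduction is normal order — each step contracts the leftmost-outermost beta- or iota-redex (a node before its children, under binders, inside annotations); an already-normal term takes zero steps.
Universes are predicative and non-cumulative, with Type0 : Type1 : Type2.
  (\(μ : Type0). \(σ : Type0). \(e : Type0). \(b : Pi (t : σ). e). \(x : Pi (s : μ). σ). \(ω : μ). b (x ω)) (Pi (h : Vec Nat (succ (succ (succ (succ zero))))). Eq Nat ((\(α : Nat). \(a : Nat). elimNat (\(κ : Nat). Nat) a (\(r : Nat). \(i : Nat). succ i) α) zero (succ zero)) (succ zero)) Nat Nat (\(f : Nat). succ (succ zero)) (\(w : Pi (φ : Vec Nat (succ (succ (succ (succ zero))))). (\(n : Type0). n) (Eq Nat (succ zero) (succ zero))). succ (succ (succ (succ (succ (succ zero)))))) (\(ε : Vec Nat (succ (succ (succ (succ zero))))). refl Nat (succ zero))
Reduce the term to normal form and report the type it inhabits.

normal form:
  succ (succ zero)
type:
  Nat
observation: the term reaches its normal form after 7 normal-order steps.


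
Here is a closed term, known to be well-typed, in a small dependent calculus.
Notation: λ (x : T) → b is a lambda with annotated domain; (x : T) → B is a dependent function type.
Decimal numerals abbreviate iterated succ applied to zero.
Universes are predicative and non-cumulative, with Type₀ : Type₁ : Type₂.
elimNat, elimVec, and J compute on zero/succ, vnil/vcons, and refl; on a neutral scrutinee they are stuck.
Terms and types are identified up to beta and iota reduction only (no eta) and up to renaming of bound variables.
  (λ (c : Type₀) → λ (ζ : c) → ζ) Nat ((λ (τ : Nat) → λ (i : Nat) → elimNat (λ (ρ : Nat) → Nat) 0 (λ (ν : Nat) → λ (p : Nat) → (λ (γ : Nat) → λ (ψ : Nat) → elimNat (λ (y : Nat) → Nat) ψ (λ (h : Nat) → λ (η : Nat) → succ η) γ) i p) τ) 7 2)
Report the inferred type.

the term's type:
  Nat


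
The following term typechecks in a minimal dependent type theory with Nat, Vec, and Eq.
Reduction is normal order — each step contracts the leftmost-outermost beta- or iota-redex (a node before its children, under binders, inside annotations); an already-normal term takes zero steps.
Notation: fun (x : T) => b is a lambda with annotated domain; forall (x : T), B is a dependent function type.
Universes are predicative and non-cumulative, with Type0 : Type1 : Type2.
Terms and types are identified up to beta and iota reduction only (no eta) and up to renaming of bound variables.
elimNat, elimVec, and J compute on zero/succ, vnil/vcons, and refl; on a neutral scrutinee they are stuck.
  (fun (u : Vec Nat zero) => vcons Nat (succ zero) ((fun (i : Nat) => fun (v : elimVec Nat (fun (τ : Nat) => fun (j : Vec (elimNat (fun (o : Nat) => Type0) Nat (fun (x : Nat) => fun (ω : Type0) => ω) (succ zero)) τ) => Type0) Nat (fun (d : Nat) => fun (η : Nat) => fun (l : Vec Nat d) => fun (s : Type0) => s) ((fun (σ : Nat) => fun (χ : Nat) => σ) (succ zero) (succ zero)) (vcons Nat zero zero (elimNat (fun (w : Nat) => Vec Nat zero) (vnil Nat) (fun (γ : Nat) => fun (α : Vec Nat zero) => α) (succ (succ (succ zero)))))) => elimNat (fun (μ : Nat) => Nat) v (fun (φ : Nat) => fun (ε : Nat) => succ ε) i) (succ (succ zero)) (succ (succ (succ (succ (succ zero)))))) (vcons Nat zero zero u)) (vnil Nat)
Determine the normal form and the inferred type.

normal form:
  vcons Nat (succ zero) (succ (succ (succ (succ (succ (succ (succ zero))))))) (vcons Nat zero zero (vnil Nat))
the term's type:
  Vec Nat (succ (succ zero))
observation: reduction starts at a beta-redex, and 10 normal-order steps reach the normal form.


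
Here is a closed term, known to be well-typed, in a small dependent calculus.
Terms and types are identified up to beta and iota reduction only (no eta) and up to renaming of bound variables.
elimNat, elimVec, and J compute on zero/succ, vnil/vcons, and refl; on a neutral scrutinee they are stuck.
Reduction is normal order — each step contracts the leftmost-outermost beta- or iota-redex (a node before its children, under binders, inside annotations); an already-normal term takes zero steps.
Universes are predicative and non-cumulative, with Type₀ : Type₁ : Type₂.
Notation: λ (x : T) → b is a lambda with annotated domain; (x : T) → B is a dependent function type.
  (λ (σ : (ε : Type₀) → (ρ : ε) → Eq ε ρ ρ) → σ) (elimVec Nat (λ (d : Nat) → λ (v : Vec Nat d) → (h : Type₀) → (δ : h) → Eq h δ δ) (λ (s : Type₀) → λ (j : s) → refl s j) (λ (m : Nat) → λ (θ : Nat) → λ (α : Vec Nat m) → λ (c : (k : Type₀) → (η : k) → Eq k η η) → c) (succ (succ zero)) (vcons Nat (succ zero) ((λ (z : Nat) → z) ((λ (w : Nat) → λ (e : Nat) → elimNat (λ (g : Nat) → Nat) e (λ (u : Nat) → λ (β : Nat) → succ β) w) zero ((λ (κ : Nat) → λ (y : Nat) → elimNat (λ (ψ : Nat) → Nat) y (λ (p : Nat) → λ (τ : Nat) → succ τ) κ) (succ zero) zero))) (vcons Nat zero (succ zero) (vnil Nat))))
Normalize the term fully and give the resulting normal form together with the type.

normal form:
  λ (σ : Type₀) → λ (ε : σ) → refl σ ε
the term's type:
  (σ : Type₀) → (ε : σ) → Eq σ ε ε
observation: contracting a beta-redex first, the term normalizes in 12 steps.


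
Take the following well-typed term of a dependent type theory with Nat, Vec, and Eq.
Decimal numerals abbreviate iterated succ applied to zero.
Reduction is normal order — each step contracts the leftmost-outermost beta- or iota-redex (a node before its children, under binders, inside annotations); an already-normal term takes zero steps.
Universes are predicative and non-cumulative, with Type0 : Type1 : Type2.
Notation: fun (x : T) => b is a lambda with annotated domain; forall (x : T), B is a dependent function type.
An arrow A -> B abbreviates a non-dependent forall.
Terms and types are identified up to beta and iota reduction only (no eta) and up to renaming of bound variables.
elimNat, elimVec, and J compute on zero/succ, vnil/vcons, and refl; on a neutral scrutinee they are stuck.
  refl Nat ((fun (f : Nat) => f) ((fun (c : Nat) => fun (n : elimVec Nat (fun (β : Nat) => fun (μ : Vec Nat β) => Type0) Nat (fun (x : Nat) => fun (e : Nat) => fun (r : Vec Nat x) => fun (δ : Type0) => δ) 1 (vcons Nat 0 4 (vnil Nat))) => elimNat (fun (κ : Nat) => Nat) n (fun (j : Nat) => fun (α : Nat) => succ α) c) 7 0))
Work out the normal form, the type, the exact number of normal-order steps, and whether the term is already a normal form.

resulting normal form:
  refl Nat 7
type:
  Eq Nat 7 7
steps to reach normal form (normal order): 25
already normal: no
first contracted redex: a beta-redex


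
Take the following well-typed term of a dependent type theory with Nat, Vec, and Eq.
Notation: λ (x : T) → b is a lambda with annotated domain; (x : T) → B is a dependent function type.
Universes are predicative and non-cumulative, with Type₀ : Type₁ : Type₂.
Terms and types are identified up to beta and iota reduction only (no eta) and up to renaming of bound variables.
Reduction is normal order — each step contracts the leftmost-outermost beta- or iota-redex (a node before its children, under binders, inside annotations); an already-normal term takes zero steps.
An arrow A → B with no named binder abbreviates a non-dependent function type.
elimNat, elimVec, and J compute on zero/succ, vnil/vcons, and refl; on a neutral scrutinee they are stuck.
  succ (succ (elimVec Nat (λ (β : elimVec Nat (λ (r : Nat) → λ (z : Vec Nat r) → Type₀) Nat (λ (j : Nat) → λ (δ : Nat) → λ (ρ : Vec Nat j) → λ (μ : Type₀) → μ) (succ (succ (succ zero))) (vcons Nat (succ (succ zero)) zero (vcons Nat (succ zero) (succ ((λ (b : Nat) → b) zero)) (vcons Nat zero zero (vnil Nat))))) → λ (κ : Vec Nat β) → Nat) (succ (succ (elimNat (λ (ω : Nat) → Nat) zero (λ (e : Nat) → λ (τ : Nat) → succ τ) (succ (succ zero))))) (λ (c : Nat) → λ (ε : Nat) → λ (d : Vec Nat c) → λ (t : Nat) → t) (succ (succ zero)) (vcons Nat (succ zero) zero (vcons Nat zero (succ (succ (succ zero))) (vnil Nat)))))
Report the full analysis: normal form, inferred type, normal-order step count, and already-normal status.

normal form:
  succ (succ (succ (succ (succ (succ zero)))))
inferred type:
  Nat
reduction steps (normal order): 18
already normal: no
first contracted redex: an elimVec iota-redex


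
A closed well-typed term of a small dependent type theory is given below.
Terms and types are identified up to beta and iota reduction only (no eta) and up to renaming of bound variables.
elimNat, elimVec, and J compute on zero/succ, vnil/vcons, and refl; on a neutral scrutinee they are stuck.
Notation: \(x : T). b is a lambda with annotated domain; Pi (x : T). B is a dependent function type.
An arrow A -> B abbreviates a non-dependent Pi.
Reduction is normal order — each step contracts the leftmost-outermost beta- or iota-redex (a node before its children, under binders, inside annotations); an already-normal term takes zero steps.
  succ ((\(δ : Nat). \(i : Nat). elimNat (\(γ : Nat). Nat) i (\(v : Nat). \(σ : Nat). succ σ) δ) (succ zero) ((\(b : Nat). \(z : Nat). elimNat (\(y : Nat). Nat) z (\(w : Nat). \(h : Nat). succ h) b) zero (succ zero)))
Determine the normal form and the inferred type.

normal form:
  succ (succ (succ zero))
type:
  Nat
observation: the leftmost-outermost redex is a beta-redex, and normalization takes 9 steps.


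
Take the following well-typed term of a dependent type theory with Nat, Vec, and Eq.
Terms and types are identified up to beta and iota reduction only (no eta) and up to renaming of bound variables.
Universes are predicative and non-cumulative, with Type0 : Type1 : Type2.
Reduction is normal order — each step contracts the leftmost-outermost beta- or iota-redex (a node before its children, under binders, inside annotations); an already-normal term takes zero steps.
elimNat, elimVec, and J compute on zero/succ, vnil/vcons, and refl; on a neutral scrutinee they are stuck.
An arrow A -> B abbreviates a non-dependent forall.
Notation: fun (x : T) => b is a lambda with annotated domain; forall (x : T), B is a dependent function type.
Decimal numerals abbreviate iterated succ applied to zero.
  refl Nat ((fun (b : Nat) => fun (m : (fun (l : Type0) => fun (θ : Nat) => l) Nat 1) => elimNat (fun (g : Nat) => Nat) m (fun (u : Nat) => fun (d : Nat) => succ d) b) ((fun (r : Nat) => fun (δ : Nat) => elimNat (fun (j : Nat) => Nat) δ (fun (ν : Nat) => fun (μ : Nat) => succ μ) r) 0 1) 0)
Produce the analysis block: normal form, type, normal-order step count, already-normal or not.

normal form:
  refl Nat 1
type:
  Eq Nat 1 1
normal-order step count: 9
already normal: no
first redex: a beta-redex


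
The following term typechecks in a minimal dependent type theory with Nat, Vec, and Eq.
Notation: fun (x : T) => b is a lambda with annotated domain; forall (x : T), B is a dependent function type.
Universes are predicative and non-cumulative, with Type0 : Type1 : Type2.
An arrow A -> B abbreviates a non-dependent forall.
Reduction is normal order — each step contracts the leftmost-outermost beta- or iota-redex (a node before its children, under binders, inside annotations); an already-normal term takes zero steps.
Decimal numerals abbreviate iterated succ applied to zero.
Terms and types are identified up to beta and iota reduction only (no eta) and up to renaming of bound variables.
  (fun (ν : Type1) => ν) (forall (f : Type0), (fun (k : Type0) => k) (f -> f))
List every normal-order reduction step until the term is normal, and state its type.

normal-order reduction sequence:
  (fun (ν : Type1) => ν) (forall (f : Type0), (fun (k : Type0) => k) (f -> f))
  ~> forall (ν : Type0), (fun (f : Type0) => f) (ν -> ν)
  ~> forall (ν : Type0), ν -> ν
type:
  Type1


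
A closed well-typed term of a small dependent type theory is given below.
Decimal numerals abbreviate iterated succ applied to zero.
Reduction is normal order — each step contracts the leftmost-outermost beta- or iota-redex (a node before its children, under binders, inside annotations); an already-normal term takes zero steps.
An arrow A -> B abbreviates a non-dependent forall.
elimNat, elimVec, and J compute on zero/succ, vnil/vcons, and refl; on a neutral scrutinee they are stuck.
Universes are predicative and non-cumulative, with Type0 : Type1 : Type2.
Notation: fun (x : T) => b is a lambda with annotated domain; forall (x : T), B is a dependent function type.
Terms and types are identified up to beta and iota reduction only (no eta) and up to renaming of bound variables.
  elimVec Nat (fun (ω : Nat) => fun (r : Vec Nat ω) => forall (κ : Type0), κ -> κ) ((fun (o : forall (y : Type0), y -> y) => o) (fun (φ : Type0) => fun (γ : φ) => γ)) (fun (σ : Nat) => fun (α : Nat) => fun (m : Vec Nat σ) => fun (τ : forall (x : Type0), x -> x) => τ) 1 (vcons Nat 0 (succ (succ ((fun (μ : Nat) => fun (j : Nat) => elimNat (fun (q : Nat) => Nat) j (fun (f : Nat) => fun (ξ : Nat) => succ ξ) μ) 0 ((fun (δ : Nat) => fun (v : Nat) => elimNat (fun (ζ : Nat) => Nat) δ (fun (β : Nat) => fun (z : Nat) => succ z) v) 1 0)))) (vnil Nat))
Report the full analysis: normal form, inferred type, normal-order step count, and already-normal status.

resulting normal form:
  fun (ω : Type0) => fun (r : ω) => r
type:
  forall (ω : Type0), ω -> ω
reduction steps (normal order): 7
already normal: no
first redex: an elimVec iota-redex


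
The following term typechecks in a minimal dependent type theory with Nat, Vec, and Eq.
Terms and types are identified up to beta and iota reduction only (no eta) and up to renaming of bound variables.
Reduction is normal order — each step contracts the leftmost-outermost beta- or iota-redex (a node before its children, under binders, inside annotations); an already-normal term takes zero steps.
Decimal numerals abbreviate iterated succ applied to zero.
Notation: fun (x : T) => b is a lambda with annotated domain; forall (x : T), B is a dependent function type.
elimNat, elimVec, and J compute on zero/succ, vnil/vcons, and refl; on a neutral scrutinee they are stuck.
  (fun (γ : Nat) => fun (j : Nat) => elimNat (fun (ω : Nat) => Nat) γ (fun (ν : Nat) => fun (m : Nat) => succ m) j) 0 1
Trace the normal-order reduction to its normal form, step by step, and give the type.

normal-order reduction:
  (fun (γ : Nat) => fun (j : Nat) => elimNat (fun (ω : Nat) => Nat) γ (fun (ν : Nat) => fun (m : Nat) => succ m) j) 0 1
  ~> (fun (γ : Nat) => elimNat (fun (j : Nat) => Nat) 0 (fun (ω : Nat) => fun (ν : Nat) => succ ν) γ) 1
  ~> elimNat (fun (γ : Nat) => Nat) 0 (fun (j : Nat) => fun (ω : Nat) => succ ω) 1
  ~> (fun (γ : Nat) => fun (j : Nat) => succ j) 0 (elimNat (fun (ω : Nat) => Nat) 0 (fun (ν : Nat) => fun (m : Nat) => succ m) 0)
  ~> (fun (γ : Nat) => succ γ) (elimNat (fun (j : Nat) => Nat) 0 (fun (ω : Nat) => fun (ν : Nat) => succ ν) 0)
  ~> succ (elimNat (fun (γ : Nat) => Nat) 0 (fun (j : Nat) => fun (ω : Nat) => succ ω) 0)
  ~> 1
type:
  Nat


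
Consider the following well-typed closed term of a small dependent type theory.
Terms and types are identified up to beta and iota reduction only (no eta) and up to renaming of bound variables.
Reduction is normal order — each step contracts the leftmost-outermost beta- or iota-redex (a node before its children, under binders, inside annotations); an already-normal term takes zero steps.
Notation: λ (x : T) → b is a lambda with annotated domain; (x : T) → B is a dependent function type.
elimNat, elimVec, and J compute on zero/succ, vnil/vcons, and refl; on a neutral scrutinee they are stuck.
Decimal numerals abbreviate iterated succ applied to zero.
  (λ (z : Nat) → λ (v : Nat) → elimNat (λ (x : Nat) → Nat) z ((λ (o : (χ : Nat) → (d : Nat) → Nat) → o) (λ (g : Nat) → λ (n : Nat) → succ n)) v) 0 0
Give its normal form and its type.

resulting normal form:
  0
inferred type:
  Nat
observation: 3 normal-order steps separate the term from its normal form.


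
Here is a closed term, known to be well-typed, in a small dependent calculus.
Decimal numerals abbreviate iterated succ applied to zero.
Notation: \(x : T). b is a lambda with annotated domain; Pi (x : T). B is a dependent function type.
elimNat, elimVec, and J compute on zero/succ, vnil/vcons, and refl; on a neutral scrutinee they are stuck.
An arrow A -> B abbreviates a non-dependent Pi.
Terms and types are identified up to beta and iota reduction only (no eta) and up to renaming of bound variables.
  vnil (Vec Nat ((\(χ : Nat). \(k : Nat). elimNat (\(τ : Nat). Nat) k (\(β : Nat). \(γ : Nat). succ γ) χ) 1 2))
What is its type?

inferred type:
  Vec (Vec Nat 3) 0


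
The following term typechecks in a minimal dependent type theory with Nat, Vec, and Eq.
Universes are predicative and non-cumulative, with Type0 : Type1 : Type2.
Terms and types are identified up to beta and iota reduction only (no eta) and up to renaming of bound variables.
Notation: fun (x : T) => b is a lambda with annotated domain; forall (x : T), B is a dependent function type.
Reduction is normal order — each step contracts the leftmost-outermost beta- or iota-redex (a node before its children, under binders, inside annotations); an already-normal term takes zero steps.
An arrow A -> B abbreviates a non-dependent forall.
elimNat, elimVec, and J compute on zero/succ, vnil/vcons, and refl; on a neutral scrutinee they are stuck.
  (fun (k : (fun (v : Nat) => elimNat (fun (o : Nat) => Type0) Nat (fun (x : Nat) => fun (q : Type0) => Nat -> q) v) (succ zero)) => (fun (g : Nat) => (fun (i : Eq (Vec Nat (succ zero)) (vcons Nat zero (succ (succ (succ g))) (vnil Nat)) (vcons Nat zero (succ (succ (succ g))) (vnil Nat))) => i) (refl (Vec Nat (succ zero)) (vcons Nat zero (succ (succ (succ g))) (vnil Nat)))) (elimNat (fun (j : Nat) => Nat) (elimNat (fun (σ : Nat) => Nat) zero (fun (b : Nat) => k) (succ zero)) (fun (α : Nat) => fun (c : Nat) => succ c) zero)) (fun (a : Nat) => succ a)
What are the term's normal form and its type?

resulting normal form:
  refl (Vec Nat (succ zero)) (vcons Nat zero (succ (succ (succ (succ zero)))) (vnil Nat))
the term's type:
  Eq (Vec Nat (succ zero)) (vcons Nat zero (succ (succ (succ (succ zero)))) (vnil Nat)) (vcons Nat zero (succ (succ (succ (succ zero)))) (vnil Nat))


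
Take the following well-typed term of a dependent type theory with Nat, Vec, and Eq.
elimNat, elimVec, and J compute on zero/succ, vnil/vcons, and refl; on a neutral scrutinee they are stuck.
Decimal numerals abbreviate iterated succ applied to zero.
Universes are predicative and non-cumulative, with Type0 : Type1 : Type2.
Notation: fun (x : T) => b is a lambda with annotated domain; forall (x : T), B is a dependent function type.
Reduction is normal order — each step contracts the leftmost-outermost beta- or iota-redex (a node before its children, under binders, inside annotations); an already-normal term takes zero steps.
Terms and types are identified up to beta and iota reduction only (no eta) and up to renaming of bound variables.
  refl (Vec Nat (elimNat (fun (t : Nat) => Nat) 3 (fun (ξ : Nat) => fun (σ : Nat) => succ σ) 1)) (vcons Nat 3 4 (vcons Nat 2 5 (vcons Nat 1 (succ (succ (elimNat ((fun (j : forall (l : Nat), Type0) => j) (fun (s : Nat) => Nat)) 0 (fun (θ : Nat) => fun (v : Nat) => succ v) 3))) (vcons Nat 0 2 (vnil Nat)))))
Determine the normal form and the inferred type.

normal form:
  refl (Vec Nat 4) (vcons Nat 3 4 (vcons Nat 2 5 (vcons Nat 1 5 (vcons Nat 0 2 (vnil Nat)))))
inferred type:
  Eq (Vec Nat 4) (vcons Nat 3 4 (vcons Nat 2 5 (vcons Nat 1 5 (vcons Nat 0 2 (vnil Nat))))) (vcons Nat 3 4 (vcons Nat 2 5 (vcons Nat 1 5 (vcons Nat 0 2 (vnil Nat)))))


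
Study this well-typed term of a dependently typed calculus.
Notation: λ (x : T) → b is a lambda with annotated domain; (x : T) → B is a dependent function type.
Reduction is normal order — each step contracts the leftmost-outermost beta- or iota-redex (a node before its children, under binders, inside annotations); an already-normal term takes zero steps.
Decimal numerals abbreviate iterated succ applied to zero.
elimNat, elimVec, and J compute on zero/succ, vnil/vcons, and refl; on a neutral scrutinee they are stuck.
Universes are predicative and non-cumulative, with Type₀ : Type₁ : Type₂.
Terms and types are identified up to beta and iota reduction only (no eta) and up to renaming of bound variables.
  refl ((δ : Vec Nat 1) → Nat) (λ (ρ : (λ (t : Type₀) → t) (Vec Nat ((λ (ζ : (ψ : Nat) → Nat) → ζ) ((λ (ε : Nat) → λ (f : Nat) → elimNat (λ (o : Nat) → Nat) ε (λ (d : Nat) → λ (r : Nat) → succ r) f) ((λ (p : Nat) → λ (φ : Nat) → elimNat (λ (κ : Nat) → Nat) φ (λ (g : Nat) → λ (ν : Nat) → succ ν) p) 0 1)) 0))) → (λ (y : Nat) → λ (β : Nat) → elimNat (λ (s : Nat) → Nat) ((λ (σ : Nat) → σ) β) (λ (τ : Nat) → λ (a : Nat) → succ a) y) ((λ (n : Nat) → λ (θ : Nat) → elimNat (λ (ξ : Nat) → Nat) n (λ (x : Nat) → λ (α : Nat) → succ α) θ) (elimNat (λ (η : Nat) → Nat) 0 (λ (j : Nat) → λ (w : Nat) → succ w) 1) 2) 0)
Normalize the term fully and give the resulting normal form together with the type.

reduced normal form:
  refl ((δ : Vec Nat 1) → Nat) (λ (ρ : Vec Nat 1) → 3)
inferred type:
  Eq ((δ : Vec Nat 1) → Nat) (λ (ρ : Vec Nat 1) → 3) (λ (t : Vec Nat 1) → 3)


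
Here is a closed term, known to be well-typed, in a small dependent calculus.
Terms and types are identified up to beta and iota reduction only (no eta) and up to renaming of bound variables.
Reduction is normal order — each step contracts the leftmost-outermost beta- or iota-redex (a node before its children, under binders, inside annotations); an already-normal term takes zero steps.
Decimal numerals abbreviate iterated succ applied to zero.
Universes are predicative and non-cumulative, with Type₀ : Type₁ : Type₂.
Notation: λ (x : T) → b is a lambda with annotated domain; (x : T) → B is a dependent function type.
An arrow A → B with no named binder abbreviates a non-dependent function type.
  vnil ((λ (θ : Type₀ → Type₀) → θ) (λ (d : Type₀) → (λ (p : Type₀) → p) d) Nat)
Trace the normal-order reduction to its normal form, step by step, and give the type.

reduction (normal order):
  vnil ((λ (θ : Type₀ → Type₀) → θ) (λ (d : Type₀) → (λ (p : Type₀) → p) d) Nat)
  ~> vnil ((λ (θ : Type₀) → (λ (d : Type₀) → d) θ) Nat)
  ~> vnil ((λ (θ : Type₀) → θ) Nat)
  ~> vnil Nat
inferred type:
  Vec Nat 0


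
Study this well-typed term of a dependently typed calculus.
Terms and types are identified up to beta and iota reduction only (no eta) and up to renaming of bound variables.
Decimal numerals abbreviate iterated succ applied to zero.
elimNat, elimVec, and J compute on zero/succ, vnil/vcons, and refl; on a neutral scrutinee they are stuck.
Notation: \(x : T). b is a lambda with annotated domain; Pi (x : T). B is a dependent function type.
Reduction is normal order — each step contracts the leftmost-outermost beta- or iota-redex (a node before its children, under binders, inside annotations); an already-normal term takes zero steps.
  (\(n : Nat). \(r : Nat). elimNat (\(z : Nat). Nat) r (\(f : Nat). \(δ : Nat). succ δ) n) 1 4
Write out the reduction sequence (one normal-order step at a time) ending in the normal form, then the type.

normal-order reduction:
  (\(n : Nat). \(r : Nat). elimNat (\(z : Nat). Nat) r (\(f : Nat). \(δ : Nat). succ δ) n) 1 4
  ~> (\(n : Nat). elimNat (\(r : Nat). Nat) n (\(z : Nat). \(f : Nat). succ f) 1) 4
  ~> elimNat (\(n : Nat). Nat) 4 (\(r : Nat). \(z : Nat). succ z) 1
  ~> (\(n : Nat). \(r : Nat). succ r) 0 (elimNat (\(z : Nat). Nat) 4 (\(f : Nat). \(δ : Nat). succ δ) 0)
  ~> (\(n : Nat). succ n) (elimNat (\(r : Nat). Nat) 4 (\(z : Nat). \(f : Nat). succ f) 0)
  ~> succ (elimNat (\(n : Nat). Nat) 4 (\(r : Nat). \(z : Nat). succ z) 0)
  ~> 5
the term's type:
  Nat


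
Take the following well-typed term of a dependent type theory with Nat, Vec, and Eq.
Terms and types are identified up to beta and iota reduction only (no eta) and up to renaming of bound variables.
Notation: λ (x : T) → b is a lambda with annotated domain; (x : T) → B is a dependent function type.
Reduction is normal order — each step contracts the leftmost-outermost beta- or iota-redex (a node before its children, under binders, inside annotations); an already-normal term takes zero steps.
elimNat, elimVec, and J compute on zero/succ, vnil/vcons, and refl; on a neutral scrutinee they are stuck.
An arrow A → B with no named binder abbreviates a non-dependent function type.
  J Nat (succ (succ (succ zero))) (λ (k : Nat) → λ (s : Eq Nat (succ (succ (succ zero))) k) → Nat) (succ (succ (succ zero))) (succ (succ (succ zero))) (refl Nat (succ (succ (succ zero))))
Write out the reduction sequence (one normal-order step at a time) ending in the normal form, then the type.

reduction (normal order):
  J Nat (succ (succ (succ zero))) (λ (k : Nat) → λ (s : Eq Nat (succ (succ (succ zero))) k) → Nat) (succ (succ (succ zero))) (succ (succ (succ zero))) (refl Nat (succ (succ (succ zero))))
  ~> succ (succ (succ zero))
inferred type:
  Nat


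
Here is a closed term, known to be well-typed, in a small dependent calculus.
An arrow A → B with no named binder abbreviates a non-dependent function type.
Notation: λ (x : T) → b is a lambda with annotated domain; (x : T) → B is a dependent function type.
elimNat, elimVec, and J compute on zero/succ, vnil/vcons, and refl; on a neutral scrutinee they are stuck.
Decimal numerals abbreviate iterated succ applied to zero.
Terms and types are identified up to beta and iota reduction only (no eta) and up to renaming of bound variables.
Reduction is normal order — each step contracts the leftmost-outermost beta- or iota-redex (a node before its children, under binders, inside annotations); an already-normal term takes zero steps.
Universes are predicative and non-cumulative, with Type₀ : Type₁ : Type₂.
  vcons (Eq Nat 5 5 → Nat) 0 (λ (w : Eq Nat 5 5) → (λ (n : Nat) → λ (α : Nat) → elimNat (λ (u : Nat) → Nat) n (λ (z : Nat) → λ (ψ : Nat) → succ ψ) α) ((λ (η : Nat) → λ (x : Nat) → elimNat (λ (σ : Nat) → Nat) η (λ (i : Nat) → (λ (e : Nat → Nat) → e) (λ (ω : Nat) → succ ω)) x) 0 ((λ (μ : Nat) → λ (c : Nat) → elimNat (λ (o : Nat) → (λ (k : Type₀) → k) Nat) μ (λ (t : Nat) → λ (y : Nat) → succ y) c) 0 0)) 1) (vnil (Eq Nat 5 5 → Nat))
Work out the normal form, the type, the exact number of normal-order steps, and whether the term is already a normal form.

normal form:
  vcons (Eq Nat 5 5 → Nat) 0 (λ (w : Eq Nat 5 5) → 1) (vnil (Eq Nat 5 5 → Nat))
inferred type:
  Vec (Eq Nat 5 5 → Nat) 1
steps to reach normal form (normal order): 13
started in normal form: no
first redex: a beta-redex


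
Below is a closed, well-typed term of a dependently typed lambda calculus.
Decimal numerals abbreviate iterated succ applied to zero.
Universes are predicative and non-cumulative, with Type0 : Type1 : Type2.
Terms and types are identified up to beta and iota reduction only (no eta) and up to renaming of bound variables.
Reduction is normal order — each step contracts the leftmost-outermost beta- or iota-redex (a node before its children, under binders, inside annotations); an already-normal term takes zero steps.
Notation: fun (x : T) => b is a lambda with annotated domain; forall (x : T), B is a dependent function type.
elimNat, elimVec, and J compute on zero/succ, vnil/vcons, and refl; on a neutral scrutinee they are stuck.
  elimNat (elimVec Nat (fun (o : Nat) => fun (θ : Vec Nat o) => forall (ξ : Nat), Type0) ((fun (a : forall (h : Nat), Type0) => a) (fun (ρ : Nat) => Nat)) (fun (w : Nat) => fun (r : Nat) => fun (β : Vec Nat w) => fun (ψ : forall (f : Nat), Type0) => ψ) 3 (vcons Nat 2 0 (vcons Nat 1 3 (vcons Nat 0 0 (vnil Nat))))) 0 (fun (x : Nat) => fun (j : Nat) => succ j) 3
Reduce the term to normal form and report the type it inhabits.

reduced normal form:
  3
type:
  Nat
observation: the term reaches its normal form after 10 normal-order steps.


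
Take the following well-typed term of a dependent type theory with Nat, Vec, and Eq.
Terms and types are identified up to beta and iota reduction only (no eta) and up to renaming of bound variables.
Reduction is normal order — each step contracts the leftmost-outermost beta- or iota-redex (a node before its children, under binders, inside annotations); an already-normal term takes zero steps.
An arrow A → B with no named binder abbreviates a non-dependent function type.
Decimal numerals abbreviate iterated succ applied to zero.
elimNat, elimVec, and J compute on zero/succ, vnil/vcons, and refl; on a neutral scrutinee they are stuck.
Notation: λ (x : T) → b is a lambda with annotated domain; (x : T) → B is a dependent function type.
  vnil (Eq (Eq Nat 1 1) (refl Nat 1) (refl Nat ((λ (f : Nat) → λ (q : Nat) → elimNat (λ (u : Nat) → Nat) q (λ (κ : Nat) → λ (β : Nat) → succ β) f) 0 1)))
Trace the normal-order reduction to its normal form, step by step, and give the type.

reduction (normal order):
  vnil (Eq (Eq Nat 1 1) (refl Nat 1) (refl Nat ((λ (f : Nat) → λ (q : Nat) → elimNat (λ (u : Nat) → Nat) q (λ (κ : Nat) → λ (β : Nat) → succ β) f) 0 1)))
  ~> vnil (Eq (Eq Nat 1 1) (refl Nat 1) (refl Nat ((λ (f : Nat) → elimNat (λ (q : Nat) → Nat) f (λ (u : Nat) → λ (κ : Nat) → succ κ) 0) 1)))
  ~> vnil (Eq (Eq Nat 1 1) (refl Nat 1) (refl Nat (elimNat (λ (f : Nat) → Nat) 1 (λ (q : Nat) → λ (u : Nat) → succ u) 0)))
  ~> vnil (Eq (Eq Nat 1 1) (refl Nat 1) (refl Nat 1))
type:
  Vec (Eq (Eq Nat 1 1) (refl Nat 1) (refl Nat 1)) 0


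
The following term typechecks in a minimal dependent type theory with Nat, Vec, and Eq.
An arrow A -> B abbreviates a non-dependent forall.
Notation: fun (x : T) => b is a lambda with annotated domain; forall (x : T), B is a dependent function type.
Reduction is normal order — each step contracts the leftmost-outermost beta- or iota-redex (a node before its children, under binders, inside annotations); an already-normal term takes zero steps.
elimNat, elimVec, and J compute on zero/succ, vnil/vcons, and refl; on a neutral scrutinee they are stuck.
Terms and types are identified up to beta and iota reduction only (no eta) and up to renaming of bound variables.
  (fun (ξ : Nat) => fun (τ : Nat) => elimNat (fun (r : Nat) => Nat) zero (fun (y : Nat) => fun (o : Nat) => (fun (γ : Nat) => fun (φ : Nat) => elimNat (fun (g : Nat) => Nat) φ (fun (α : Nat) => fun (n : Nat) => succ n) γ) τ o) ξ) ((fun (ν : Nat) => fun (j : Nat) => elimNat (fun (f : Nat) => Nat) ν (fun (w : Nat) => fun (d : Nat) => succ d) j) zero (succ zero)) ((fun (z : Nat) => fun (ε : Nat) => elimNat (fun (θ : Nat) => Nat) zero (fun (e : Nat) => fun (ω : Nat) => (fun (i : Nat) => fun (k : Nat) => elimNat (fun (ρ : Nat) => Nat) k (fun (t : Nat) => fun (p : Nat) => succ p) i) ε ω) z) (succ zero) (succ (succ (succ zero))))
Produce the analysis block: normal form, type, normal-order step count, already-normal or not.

normal form:
  succ (succ (succ zero))
the term's type:
  Nat
normal-order step count: 42
term was already normal: no
first contracted redex: a beta-redex
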